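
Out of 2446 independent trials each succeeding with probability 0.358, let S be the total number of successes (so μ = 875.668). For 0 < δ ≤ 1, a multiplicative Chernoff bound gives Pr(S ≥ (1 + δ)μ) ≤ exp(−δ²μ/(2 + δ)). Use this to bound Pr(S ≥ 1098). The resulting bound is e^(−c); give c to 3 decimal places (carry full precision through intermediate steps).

25.046

Write 1098 = (1 + δ)μ, so δ = 1098/875.668 − 1 = 0.2538999…
Then the exponent is δ²μ/(2 + δ) = (1098 − μ)² / (μ·(2 + δ)) = 25.045508.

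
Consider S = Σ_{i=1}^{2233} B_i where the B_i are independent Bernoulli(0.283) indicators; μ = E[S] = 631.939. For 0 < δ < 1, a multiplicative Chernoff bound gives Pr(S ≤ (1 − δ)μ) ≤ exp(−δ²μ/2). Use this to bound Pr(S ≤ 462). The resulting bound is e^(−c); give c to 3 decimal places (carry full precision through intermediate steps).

Write 462 = (1 − δ)μ, so δ = 1 − 462/631.939 = 0.2689168…
Then the exponent is δ²μ/2 = (μ − 462)²/(2μ) = 22.849724.

22.850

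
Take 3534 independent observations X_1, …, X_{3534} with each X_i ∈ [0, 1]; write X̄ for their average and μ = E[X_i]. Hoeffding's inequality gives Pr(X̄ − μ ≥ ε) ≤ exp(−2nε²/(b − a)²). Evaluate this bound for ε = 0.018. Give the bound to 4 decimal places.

Exponent: 2nε²/(b − a)² = 2·3534·0.018² / 1² = 2.29003.
Bound = exp(−2.29003) = 0.10126.

0.1013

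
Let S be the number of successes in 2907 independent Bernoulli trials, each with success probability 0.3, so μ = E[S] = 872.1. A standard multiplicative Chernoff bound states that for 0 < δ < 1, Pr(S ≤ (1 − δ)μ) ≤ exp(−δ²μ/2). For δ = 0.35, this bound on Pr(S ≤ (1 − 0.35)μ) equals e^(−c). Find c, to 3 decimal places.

c = δ²μ/2 = 0.35²·872.1/2 = 53.4161.

53.416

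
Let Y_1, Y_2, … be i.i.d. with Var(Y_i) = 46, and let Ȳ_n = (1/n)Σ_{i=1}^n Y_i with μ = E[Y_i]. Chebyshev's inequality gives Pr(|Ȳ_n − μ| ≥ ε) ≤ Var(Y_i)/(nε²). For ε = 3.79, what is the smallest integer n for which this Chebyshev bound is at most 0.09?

36

Require 46/(n·3.79²) ≤ 0.09, i.e. n ≥ 46/(0.09·3.79²) = 35.583.
The smallest integer n is 36.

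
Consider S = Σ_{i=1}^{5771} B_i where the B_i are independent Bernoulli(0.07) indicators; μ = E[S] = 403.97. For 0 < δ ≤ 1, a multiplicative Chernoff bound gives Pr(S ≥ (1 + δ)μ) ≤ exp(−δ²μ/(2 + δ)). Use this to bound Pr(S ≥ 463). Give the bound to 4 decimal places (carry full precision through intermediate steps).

Write 463 = (1 + δ)μ, so δ = 463/403.97 − 1 = 0.1461247…
Then the exponent is δ²μ/(2 + δ) = (463 − μ)² / (μ·(2 + δ)) = 4.019217.
Bound = exp(−4.019217) = 0.01797.

0.0180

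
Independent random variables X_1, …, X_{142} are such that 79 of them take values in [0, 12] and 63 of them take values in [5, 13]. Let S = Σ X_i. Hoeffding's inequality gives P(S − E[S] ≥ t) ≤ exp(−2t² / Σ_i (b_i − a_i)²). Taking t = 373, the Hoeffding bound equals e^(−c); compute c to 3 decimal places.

18.059

Σ(b_i − a_i)² = 79·12² + 63·8² = 15408.
c = 2t² / 15408 = 2·373² / 15408 = 18.0593.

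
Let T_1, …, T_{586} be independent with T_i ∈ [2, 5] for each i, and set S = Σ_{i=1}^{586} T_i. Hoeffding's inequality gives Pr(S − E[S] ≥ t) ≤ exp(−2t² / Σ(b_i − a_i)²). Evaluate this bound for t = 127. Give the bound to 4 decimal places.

0.0022

Σ(b_i − a_i)² = 586·(3)² = 5274.
Exponent = 2·127²/5274 = 6.1164.
Bound = exp(−6.1164) = 0.00221.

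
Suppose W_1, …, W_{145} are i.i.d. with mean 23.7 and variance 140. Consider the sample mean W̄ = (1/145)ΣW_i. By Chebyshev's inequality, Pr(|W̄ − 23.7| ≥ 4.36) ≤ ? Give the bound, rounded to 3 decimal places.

0.051

Var(W̄) = Var(W_i)/n = 140/145 = 0.96552.
Chebyshev: Pr(|W̄ − 23.7| ≥ 4.36) ≤ Var(W̄)/(4.36)² = 140/(145·4.36²) = 0.0508.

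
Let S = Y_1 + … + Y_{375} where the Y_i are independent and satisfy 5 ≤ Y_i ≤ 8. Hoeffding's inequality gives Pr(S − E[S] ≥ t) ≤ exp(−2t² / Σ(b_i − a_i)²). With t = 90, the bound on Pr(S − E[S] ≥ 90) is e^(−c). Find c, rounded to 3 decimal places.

Σ(b_i − a_i)² = 375·(3)² = 3375.
c = 2t²/3375 = 2·90²/3375 = 4.8000.

4.800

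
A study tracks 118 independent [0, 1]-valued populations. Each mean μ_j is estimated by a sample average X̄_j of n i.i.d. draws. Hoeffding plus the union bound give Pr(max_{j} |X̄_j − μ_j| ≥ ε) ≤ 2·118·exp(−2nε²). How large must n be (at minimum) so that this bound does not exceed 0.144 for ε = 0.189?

Need 2·118·exp(−2nε²) ≤ 0.144, i.e. exp(−2nε²) ≤ 0.144/236.
So 2nε² ≥ ln(236/0.144) = 7.401774.
Hence n ≥ 7.401774/(2·0.189²) = 103.605.
The smallest integer n is 104.

104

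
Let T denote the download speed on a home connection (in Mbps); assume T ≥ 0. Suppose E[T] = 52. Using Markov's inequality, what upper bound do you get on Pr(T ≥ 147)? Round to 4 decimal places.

0.3537

Markov's inequality: for a non-negative random variable, Pr(T ≥ a) ≤ E[T]/a.
Here E[T] = 52 and a = 147, so the bound is 52/147 = 0.3537.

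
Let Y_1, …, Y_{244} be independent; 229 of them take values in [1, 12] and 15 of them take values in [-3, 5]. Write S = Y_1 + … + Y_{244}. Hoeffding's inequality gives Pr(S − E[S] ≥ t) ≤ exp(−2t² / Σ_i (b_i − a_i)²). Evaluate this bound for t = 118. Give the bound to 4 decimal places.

0.3786

Σ(b_i − a_i)² = 229·11² + 15·8² = 28669.
Exponent = 2·118² / 28669 = 0.97136.
Bound = exp(−0.97136) = 0.37857.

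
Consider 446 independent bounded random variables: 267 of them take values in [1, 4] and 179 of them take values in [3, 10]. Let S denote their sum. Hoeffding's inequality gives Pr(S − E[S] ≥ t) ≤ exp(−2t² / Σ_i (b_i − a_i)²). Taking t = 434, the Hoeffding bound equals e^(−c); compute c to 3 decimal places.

33.713

Σ(b_i − a_i)² = 267·3² + 179·7² = 11174.
c = 2t² / 11174 = 2·434² / 11174 = 33.7133.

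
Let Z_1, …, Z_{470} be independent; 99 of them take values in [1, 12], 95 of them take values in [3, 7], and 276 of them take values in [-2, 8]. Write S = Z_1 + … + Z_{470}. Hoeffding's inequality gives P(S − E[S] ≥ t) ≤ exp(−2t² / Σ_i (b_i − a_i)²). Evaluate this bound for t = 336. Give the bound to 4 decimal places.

Σ(b_i − a_i)² = 99·11² + 95·4² + 276·10² = 41099.
Exponent = 2·336² / 41099 = 5.49386.
Bound = exp(−5.49386) = 0.00411.

0.0041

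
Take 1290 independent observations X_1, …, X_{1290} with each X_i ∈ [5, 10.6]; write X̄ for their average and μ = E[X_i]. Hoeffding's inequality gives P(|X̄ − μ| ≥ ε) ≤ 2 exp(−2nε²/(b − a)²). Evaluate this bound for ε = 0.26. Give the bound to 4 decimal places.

Exponent: 2nε²/(b − a)² = 2·1290·0.26² / 5.6² = 5.56148.
Bound = 2·exp(−5.56148) = 0.00769.

0.0077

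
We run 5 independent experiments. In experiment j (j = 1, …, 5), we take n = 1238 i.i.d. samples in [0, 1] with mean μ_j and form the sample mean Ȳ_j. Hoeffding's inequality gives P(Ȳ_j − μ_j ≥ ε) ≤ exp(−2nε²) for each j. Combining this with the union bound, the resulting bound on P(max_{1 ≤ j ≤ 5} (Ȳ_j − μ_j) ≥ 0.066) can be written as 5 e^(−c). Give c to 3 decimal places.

10.785

Union bound over the 5 events: P(max_{1 ≤ j ≤ 5} (Ȳ_j − μ_j) ≥ 0.066) ≤ 5·exp(−2nε²) = 5 exp(−2·1238·0.066²).
So c = 2·1238·0.066² = 10.7855.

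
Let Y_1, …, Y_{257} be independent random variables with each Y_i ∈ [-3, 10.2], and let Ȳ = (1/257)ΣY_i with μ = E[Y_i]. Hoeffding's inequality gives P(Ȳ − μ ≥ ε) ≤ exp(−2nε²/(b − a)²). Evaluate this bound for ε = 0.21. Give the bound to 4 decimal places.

Exponent: 2nε²/(b − a)² = 2·257·0.21² / 13.2² = 0.13009.
Bound = exp(−0.13009) = 0.87801.

0.8780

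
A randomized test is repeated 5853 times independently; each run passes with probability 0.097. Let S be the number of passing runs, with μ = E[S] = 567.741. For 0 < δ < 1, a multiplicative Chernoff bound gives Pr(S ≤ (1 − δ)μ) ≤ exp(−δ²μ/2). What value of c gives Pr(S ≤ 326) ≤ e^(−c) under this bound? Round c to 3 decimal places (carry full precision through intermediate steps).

51.466

Write 326 = (1 − δ)μ, so δ = 1 − 326/567.741 = 0.4257945…
Then the exponent is δ²μ/2 = (μ − 326)²/(2μ) = 51.465995.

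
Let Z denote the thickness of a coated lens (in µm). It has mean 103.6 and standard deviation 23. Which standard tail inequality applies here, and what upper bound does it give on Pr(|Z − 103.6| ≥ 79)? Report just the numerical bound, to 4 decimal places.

0.0848

Mean and variance are known, so Chebyshev's inequality applies.
Chebyshev: Pr(|Z − μ| ≥ t) ≤ Var(Z)/t².
Var(Z) = σ² = 23² = 529.
Bound = 529 / 6241 = 0.0848.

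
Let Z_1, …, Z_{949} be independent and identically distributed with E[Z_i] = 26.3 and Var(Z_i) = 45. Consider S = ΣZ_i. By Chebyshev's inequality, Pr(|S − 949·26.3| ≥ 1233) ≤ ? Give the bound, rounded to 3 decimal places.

Var(S) = n·Var(Z_i) = 949·45 = 42705.
Chebyshev: Pr(|S − 949·26.3| ≥ 1233) ≤ Var(S)/1233² = 42705/1520289 = 0.0281.

0.028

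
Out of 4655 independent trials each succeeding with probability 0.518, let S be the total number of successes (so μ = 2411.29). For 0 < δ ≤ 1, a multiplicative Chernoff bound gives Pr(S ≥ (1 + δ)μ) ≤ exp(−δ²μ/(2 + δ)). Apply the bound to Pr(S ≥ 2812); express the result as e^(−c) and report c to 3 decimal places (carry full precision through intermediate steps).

30.741

Write 2812 = (1 + δ)μ, so δ = 2812/2411.29 − 1 = 0.1661808…
Then the exponent is δ²μ/(2 + δ) = (2812 − μ)² / (μ·(2 + δ)) = 30.740875.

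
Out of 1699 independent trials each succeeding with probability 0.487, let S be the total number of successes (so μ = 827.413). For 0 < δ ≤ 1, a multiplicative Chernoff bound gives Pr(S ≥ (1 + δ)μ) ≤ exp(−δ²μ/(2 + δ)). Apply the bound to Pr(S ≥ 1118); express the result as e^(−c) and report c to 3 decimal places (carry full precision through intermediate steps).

Write 1118 = (1 + δ)μ, so δ = 1118/827.413 − 1 = 0.3511995…
Then the exponent is δ²μ/(2 + δ) = (1118 − μ)² / (μ·(2 + δ)) = 43.405079.

43.405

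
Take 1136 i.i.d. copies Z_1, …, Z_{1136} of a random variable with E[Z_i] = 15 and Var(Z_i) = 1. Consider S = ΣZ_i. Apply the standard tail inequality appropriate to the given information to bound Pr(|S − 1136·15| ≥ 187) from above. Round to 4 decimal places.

0.0325

With mean and variance of each term known, Chebyshev's inequality bounds the deviation of the sum (or sample mean).
Var(S) = n·Var(Z_i) = 1136·1 = 1136.
Chebyshev: Pr(|S − 1136·15| ≥ 187) ≤ Var(S)/187² = 1136/34969 = 0.0325.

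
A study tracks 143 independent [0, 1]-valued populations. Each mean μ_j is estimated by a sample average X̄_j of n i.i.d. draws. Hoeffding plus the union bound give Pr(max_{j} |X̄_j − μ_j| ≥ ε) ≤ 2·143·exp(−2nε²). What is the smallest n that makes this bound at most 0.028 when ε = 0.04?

Need 2·143·exp(−2nε²) ≤ 0.028, i.e. exp(−2nε²) ≤ 0.028/286.
So 2nε² ≥ ln(286/0.028) = 9.231543.
Hence n ≥ 9.231543/(2·0.04²) = 2884.857.
The smallest integer n is 2885.

2885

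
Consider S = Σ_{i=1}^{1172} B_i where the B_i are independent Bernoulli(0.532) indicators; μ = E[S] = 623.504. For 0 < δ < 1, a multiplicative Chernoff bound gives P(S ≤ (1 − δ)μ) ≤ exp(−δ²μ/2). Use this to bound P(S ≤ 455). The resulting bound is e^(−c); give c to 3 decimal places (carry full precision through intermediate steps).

Write 455 = (1 − δ)μ, so δ = 1 − 455/623.504 = 0.2702533…
Then the exponent is δ²μ/2 = (μ − 455)²/(2μ) = 22.769379.

22.769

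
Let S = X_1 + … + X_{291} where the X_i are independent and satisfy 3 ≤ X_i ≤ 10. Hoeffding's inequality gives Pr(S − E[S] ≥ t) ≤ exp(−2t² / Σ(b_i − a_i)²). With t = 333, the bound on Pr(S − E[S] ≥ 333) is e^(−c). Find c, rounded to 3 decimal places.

Σ(b_i − a_i)² = 291·(7)² = 14259.
c = 2t²/14259 = 2·333²/14259 = 15.5535.

15.554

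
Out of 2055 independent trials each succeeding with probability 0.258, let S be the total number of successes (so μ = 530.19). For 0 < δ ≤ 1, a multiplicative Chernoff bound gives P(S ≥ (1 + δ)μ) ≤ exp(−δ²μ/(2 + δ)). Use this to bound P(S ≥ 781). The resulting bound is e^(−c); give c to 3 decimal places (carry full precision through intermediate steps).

47.976

Write 781 = (1 + δ)μ, so δ = 781/530.19 − 1 = 0.4730568…
Then the exponent is δ²μ/(2 + δ) = (781 − μ)² / (μ·(2 + δ)) = 47.976004.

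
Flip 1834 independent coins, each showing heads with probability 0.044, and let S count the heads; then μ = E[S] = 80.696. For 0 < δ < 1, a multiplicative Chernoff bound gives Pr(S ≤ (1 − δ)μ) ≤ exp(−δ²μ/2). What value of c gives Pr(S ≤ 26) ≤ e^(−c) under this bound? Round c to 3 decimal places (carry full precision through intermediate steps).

18.537

Write 26 = (1 − δ)μ, so δ = 1 − 26/80.696 = 0.6778031…
Then the exponent is δ²μ/2 = (μ − 26)²/(2μ) = 18.536560.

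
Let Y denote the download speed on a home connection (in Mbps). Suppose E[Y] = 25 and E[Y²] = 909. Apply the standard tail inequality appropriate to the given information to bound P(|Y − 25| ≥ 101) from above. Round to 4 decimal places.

0.0278

The first two moments determine the variance, so Chebyshev's inequality is the sharpest standard bound available.
Var(Y) = E[Y²] − (E[Y])² = 909 − 625 = 284.
Chebyshev's inequality: P(|Y − μ| ≥ t) ≤ Var(Y)/t² = 284/10201 = 0.0278.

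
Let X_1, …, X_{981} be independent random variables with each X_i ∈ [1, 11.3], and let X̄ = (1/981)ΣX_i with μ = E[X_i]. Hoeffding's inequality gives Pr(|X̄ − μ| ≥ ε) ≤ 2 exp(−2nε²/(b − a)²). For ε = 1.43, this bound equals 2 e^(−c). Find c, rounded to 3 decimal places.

c = 2nε²/(b − a)² = 2·981·1.43² / 10.3² = 37.8178.

37.818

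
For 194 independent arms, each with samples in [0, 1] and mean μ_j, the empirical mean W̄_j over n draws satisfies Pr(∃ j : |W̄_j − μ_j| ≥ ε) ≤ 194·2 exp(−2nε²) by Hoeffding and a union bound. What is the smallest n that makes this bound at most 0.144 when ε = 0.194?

Need 2·194·exp(−2nε²) ≤ 0.144, i.e. exp(−2nε²) ≤ 0.144/388.
So 2nε² ≥ ln(388/0.144) = 7.898947.
Hence n ≥ 7.898947/(2·0.194²) = 104.939.
The smallest integer n is 105.

105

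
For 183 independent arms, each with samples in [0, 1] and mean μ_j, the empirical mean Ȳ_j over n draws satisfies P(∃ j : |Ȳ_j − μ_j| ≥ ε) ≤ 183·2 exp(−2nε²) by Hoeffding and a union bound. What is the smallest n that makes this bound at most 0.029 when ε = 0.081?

720

Need 2·183·exp(−2nε²) ≤ 0.029, i.e. exp(−2nε²) ≤ 0.029/366.
So 2nε² ≥ ln(366/0.029) = 9.443093.
Hence n ≥ 9.443093/(2·0.081²) = 719.638.
The smallest integer n is 720.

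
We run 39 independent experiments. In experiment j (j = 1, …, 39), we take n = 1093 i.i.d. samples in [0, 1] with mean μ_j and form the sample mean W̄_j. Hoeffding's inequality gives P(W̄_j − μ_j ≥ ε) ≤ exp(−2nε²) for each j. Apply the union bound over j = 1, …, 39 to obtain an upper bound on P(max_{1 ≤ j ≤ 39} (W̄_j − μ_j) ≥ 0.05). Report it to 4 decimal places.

Per-experiment Hoeffding bound: exp(−2·1093·0.05²) = exp(−5.46500) = 0.0042323.
Union bound over 39 events: 39·0.0042323 = 0.16506.

0.1651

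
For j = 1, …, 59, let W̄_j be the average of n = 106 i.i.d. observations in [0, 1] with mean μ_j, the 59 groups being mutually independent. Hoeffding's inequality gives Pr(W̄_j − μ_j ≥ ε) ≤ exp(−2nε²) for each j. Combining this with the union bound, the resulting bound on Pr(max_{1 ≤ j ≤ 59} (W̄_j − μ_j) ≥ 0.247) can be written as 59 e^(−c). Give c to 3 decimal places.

12.934

Union bound over the 59 events: Pr(max_{1 ≤ j ≤ 59} (W̄_j − μ_j) ≥ 0.247) ≤ 59·exp(−2nε²) = 59 exp(−2·106·0.247²).
So c = 2·106·0.247² = 12.9339.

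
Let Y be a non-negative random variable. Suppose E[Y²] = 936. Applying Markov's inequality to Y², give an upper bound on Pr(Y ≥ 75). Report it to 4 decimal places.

Since Y ≥ 0, the event {Y ≥ 75} is the same as {Y² ≥ 5625}.
Markov's inequality applied to Y² gives Pr(Y² ≥ 5625) ≤ E[Y²]/5625 = 936/5625 = 0.1664.

0.1664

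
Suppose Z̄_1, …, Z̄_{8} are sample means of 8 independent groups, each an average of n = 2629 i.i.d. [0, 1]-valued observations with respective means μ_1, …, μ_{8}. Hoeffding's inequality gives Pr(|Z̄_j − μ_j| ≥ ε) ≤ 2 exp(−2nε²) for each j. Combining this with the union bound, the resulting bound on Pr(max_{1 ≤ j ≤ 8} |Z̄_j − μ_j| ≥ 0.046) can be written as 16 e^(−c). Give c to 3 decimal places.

11.126

Union bound over the 8 events: Pr(max_{1 ≤ j ≤ 8} |Z̄_j − μ_j| ≥ 0.046) ≤ 8·2·exp(−2nε²) = 16 exp(−2·2629·0.046²).
So c = 2·2629·0.046² = 11.1259.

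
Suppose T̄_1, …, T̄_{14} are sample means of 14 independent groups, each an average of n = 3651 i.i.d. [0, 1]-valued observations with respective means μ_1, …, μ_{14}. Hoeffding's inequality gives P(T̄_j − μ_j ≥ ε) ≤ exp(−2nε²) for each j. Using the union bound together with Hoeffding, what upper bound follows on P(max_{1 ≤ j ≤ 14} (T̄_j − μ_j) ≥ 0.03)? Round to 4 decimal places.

Per-experiment Hoeffding bound: exp(−2·3651·0.03²) = exp(−6.57180) = 0.0013993.
Union bound over 14 events: 14·0.0013993 = 0.01959.

0.0196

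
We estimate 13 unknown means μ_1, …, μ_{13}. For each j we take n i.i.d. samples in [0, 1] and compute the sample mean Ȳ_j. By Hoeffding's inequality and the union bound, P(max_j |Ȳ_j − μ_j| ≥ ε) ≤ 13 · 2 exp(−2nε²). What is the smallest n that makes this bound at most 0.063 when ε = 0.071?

598

Need 2·13·exp(−2nε²) ≤ 0.063, i.e. exp(−2nε²) ≤ 0.063/26.
So 2nε² ≥ ln(26/0.063) = 6.022717.
Hence n ≥ 6.022717/(2·0.071²) = 597.373.
The smallest integer n is 598.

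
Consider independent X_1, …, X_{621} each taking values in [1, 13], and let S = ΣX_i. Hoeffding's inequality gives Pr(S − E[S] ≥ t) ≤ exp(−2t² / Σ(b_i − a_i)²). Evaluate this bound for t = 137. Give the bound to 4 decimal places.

Σ(b_i − a_i)² = 621·(12)² = 89424.
Exponent = 2·137²/89424 = 0.4198.
Bound = exp(−0.4198) = 0.65719.

0.6572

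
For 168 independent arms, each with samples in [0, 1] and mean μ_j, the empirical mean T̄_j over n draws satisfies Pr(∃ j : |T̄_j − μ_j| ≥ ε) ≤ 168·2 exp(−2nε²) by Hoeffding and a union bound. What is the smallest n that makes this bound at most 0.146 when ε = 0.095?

429

Need 2·168·exp(−2nε²) ≤ 0.146, i.e. exp(−2nε²) ≤ 0.146/336.
So 2nε² ≥ ln(336/0.146) = 7.741260.
Hence n ≥ 7.741260/(2·0.095²) = 428.879.
The smallest integer n is 429.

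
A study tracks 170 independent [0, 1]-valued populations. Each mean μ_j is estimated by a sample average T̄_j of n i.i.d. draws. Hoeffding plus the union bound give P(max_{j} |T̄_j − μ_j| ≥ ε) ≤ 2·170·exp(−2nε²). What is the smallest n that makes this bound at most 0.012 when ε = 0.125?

329

Need 2·170·exp(−2nε²) ≤ 0.012, i.e. exp(−2nε²) ≤ 0.012/340.
So 2nε² ≥ ln(340/0.012) = 10.251794.
Hence n ≥ 10.251794/(2·0.125²) = 328.057.
The smallest integer n is 329.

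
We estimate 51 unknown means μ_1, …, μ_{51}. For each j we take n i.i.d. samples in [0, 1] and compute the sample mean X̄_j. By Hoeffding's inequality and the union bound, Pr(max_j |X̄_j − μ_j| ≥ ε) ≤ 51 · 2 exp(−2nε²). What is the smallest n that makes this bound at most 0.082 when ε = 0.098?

371

Need 2·51·exp(−2nε²) ≤ 0.082, i.e. exp(−2nε²) ≤ 0.082/102.
So 2nε² ≥ ln(102/0.082) = 7.126009.
Hence n ≥ 7.126009/(2·0.098²) = 370.992.
The smallest integer n is 371.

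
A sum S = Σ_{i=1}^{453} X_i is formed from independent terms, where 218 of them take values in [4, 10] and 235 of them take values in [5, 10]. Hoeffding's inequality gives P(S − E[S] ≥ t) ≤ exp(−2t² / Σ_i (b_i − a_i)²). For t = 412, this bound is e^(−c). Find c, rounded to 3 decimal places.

24.739

Σ(b_i − a_i)² = 218·6² + 235·5² = 13723.
c = 2t² / 13723 = 2·412² / 13723 = 24.7386.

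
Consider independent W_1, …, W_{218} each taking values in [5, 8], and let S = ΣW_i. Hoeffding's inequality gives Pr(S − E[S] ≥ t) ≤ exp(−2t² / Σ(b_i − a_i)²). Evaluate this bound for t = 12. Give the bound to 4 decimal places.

0.8635

Σ(b_i − a_i)² = 218·(3)² = 1962.
Exponent = 2·12²/1962 = 0.1468.
Bound = exp(−0.1468) = 0.86348.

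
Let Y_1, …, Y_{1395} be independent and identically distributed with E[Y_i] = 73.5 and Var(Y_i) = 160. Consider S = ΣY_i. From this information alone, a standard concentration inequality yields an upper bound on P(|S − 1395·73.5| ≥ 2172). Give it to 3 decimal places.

With mean and variance of each term known, Chebyshev's inequality bounds the deviation of the sum (or sample mean).
Var(S) = n·Var(Y_i) = 1395·160 = 223200.
Chebyshev: P(|S − 1395·73.5| ≥ 2172) ≤ Var(S)/2172² = 223200/4717584 = 0.0473.

0.047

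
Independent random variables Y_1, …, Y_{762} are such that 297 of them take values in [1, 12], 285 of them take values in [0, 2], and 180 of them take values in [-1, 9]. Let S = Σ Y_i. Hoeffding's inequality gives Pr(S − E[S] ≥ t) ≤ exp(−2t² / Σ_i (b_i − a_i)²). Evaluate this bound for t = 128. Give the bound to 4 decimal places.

0.5516

Σ(b_i − a_i)² = 297·11² + 285·2² + 180·10² = 55077.
Exponent = 2·128² / 55077 = 0.59495.
Bound = exp(−0.59495) = 0.55159.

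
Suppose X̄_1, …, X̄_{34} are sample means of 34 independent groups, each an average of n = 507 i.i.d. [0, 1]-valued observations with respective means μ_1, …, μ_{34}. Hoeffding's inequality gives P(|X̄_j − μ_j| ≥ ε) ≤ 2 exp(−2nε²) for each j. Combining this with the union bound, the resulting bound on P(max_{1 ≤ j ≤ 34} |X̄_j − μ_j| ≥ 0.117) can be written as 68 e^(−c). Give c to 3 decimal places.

13.881

Union bound over the 34 events: P(max_{1 ≤ j ≤ 34} |X̄_j − μ_j| ≥ 0.117) ≤ 34·2·exp(−2nε²) = 68 exp(−2·507·0.117²).
So c = 2·507·0.117² = 13.8806.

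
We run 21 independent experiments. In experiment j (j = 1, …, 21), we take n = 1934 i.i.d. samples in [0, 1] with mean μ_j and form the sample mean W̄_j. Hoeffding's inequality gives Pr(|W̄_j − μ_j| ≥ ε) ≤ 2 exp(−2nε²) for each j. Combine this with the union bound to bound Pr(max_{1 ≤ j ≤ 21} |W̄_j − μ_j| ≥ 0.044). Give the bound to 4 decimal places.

Per-experiment Hoeffding bound: 2·exp(−2·1934·0.044²) = 2·exp(−7.48845) = 0.001119.
Union bound over 21 events: 21·0.001119 = 0.02350.

0.0235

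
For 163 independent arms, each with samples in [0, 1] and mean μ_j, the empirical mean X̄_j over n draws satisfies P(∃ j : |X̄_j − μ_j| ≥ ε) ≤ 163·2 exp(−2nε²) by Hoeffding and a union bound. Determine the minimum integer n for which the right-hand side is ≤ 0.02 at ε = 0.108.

416

Need 2·163·exp(−2nε²) ≤ 0.02, i.e. exp(−2nε²) ≤ 0.02/326.
So 2nε² ≥ ln(326/0.02) = 9.698920.
Hence n ≥ 9.698920/(2·0.108²) = 415.763.
The smallest integer n is 416.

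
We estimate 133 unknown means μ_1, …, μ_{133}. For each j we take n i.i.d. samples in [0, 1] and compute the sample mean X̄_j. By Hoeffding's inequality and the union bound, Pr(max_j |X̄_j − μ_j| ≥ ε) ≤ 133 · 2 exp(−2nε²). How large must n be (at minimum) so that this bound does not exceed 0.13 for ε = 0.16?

149

Need 2·133·exp(−2nε²) ≤ 0.13, i.e. exp(−2nε²) ≤ 0.13/266.
So 2nε² ≥ ln(266/0.13) = 7.623717.
Hence n ≥ 7.623717/(2·0.16²) = 148.901.
The smallest integer n is 149.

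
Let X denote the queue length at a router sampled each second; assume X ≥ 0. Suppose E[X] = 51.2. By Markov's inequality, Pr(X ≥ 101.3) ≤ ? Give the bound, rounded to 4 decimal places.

0.5054

Markov's inequality: for a non-negative random variable, Pr(X ≥ a) ≤ E[X]/a.
Here E[X] = 51.2 and a = 101.3, so the bound is 51.2/101.3 = 0.5054.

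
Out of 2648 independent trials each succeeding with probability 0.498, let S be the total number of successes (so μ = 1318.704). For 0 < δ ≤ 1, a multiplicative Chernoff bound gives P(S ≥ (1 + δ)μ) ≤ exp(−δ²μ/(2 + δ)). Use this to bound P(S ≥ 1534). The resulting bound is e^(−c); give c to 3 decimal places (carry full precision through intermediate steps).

Write 1534 = (1 + δ)μ, so δ = 1534/1318.704 − 1 = 0.1632633…
Then the exponent is δ²μ/(2 + δ) = (1534 − μ)² / (μ·(2 + δ)) = 16.248572.

16.249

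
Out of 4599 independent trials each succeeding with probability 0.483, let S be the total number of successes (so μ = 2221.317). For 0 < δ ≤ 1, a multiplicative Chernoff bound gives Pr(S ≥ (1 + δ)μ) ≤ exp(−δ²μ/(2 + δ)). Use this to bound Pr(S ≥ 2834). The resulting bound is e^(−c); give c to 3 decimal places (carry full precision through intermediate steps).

Write 2834 = (1 + δ)μ, so δ = 2834/2221.317 − 1 = 0.2758197…
Then the exponent is δ²μ/(2 + δ) = (2834 − μ)² / (μ·(2 + δ)) = 74.254584.

74.255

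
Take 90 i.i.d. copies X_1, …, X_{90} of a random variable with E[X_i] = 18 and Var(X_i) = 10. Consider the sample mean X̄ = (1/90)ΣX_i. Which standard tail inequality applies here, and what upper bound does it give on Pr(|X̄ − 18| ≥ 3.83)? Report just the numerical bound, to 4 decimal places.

With mean and variance of each term known, Chebyshev's inequality bounds the deviation of the sum (or sample mean).
Var(X̄) = Var(X_i)/n = 10/90 = 0.11111.
Chebyshev: Pr(|X̄ − 18| ≥ 3.83) ≤ Var(X̄)/(3.83)² = 10/(90·3.83²) = 0.0076.

0.0076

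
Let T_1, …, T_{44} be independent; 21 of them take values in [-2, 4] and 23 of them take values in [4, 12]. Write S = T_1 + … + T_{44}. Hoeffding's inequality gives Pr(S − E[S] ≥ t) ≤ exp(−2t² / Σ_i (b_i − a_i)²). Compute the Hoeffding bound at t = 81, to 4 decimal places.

Σ(b_i − a_i)² = 21·6² + 23·8² = 2228.
Exponent = 2·81² / 2228 = 5.88959.
Bound = exp(−5.88959) = 0.00277.

0.0028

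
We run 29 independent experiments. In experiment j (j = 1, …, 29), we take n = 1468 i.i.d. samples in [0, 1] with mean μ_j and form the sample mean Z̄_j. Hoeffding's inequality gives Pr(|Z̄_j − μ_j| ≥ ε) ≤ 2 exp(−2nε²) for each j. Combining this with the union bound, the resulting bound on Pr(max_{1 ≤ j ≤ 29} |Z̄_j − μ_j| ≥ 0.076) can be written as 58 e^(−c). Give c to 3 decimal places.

16.958

Union bound over the 29 events: Pr(max_{1 ≤ j ≤ 29} |Z̄_j − μ_j| ≥ 0.076) ≤ 29·2·exp(−2nε²) = 58 exp(−2·1468·0.076²).
So c = 2·1468·0.076² = 16.9583.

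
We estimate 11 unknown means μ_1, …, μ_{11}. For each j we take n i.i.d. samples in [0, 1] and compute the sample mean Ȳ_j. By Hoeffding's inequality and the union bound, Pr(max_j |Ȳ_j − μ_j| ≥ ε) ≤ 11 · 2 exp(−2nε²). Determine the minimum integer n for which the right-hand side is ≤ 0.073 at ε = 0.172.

Need 2·11·exp(−2nε²) ≤ 0.073, i.e. exp(−2nε²) ≤ 0.073/22.
So 2nε² ≥ ln(22/0.073) = 5.708338.
Hence n ≥ 5.708338/(2·0.172²) = 96.477.
The smallest integer n is 97.

97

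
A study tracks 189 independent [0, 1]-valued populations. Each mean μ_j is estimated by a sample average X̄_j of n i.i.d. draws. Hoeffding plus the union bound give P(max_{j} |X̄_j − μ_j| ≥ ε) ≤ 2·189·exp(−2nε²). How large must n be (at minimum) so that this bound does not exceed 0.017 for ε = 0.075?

890

Need 2·189·exp(−2nε²) ≤ 0.017, i.e. exp(−2nε²) ≤ 0.017/378.
So 2nε² ≥ ln(378/0.017) = 10.009436.
Hence n ≥ 10.009436/(2·0.075²) = 889.728.
The smallest integer n is 890.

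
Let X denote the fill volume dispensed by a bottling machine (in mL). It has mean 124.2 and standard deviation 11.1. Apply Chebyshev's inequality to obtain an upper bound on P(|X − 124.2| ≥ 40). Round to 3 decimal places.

Chebyshev: P(|X − μ| ≥ t) ≤ Var(X)/t².
Var(X) = σ² = 11.1² = 123.21.
Bound = 123.21 / 1600 = 0.0770.

0.077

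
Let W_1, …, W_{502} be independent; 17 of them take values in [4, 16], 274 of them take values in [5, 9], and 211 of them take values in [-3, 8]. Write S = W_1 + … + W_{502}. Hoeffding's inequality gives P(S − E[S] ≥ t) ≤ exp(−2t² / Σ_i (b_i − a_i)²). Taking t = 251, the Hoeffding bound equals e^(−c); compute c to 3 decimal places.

Σ(b_i − a_i)² = 17·12² + 274·4² + 211·11² = 32363.
c = 2t² / 32363 = 2·251² / 32363 = 3.8934.

3.893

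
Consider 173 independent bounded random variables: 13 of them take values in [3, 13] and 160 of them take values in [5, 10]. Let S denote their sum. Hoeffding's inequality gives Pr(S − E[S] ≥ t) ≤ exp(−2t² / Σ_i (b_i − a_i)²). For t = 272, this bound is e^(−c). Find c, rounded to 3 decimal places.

27.918

Σ(b_i − a_i)² = 13·10² + 160·5² = 5300.
c = 2t² / 5300 = 2·272² / 5300 = 27.9185.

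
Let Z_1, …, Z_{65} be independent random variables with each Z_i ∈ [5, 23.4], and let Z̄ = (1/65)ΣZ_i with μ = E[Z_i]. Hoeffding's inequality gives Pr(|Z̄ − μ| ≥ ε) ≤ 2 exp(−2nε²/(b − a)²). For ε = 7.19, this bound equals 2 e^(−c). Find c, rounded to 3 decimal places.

19.850

c = 2nε²/(b − a)² = 2·65·7.19² / 18.4² = 19.8502.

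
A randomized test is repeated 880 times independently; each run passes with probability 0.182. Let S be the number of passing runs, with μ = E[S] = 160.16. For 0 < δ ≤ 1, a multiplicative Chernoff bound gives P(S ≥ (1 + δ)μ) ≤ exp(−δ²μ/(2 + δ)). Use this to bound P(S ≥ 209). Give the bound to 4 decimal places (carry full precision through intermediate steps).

Write 209 = (1 + δ)μ, so δ = 209/160.16 − 1 = 0.3049451…
Then the exponent is δ²μ/(2 + δ) = (209 − μ)² / (μ·(2 + δ)) = 6.461549.
Bound = exp(−6.461549) = 0.00156.

0.0016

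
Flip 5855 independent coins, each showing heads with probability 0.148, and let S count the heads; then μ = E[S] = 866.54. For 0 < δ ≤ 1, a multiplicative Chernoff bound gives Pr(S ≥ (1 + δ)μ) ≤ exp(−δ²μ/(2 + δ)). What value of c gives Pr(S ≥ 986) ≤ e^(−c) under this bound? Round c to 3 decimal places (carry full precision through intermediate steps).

7.703

Write 986 = (1 + δ)μ, so δ = 986/866.54 − 1 = 0.1378586…
Then the exponent is δ²μ/(2 + δ) = (986 − μ)² / (μ·(2 + δ)) = 7.703311.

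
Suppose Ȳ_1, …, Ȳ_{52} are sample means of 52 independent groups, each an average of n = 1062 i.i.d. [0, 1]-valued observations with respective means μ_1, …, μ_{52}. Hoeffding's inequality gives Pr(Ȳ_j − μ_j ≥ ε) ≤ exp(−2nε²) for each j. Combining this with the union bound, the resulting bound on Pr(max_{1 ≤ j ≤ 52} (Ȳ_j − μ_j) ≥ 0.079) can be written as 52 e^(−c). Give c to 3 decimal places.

13.256

Union bound over the 52 events: Pr(max_{1 ≤ j ≤ 52} (Ȳ_j − μ_j) ≥ 0.079) ≤ 52·exp(−2nε²) = 52 exp(−2·1062·0.079²).
So c = 2·1062·0.079² = 13.2559.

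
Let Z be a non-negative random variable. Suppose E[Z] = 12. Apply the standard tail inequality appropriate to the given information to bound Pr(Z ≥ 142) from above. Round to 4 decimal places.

0.0845

Only the mean of a non-negative variable is known, so Markov's inequality is the applicable tail bound.
Markov's inequality: for a non-negative random variable, Pr(Z ≥ a) ≤ E[Z]/a.
Here E[Z] = 12 and a = 142, so the bound is 12/142 = 0.0845.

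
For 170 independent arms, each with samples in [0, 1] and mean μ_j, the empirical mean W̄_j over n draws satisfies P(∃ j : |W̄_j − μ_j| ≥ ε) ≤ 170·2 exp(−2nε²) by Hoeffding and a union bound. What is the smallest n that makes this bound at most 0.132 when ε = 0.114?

303

Need 2·170·exp(−2nε²) ≤ 0.132, i.e. exp(−2nε²) ≤ 0.132/340.
So 2nε² ≥ ln(340/0.132) = 7.853899.
Hence n ≥ 7.853899/(2·0.114²) = 302.166.
The smallest integer n is 303.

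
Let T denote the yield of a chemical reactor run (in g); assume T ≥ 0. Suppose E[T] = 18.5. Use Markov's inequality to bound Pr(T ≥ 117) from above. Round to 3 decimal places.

0.158

Markov's inequality: for a non-negative random variable, Pr(T ≥ a) ≤ E[T]/a.
Here E[T] = 18.5 and a = 117, so the bound is 18.5/117 = 0.1581.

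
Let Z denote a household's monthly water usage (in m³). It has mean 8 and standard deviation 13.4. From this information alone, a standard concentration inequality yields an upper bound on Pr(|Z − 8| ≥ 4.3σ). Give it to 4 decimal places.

0.0541

Mean and variance are known, so Chebyshev's inequality applies.
Chebyshev: Pr(|Z − μ| ≥ t) ≤ Var(Z)/t².
Var(Z) = σ² = 13.4² = 179.56.
t = 4.3·13.4 = 57.62.
Bound = 179.56 / 3320.0644 = 0.0541.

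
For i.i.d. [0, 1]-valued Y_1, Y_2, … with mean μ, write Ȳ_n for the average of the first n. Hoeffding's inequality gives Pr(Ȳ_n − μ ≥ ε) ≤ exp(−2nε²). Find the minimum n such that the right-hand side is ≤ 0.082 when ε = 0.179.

Require exp(−2nε²) ≤ 0.082, i.e. 2nε² ≥ ln(1/0.082) = 2.501036.
So n ≥ 2.501036 / (2·0.179²) = 39.029.
The smallest integer n is 40.

40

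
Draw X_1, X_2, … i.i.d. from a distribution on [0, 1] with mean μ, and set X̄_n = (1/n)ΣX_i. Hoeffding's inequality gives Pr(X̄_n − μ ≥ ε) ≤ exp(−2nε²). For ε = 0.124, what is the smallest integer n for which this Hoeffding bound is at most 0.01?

Require exp(−2nε²) ≤ 0.01, i.e. 2nε² ≥ ln(1/0.01) = 4.605170.
So n ≥ 4.605170 / (2·0.124²) = 149.752.
The smallest integer n is 150.

150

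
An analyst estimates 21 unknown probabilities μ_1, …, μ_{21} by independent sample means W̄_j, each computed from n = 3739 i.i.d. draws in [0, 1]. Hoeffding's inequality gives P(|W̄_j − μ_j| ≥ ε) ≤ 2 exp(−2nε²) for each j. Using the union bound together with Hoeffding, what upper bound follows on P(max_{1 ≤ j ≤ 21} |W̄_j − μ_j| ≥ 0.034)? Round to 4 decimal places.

0.0074

Per-experiment Hoeffding bound: 2·exp(−2·3739·0.034²) = 2·exp(−8.64457) = 0.00035216.
Union bound over 21 events: 21·0.00035216 = 0.00740.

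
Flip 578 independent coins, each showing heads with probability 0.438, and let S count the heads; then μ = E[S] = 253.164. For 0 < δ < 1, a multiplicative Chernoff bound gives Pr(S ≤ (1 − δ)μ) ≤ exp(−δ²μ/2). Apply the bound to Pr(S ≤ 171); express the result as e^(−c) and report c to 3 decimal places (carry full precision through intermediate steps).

13.333

Write 171 = (1 − δ)μ, so δ = 1 − 171/253.164 = 0.3245485…
Then the exponent is δ²μ/2 = (μ − 171)²/(2μ) = 13.333102.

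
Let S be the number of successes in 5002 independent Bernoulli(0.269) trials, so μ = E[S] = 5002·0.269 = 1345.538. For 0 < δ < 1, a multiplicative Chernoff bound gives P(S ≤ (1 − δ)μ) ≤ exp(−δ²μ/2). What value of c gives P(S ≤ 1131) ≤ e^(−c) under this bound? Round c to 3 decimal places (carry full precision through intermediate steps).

Write 1131 = (1 − δ)μ, so δ = 1 − 1131/1345.538 = 0.159444…
Then the exponent is δ²μ/2 = (μ − 1131)²/(2μ) = 17.103402.

17.103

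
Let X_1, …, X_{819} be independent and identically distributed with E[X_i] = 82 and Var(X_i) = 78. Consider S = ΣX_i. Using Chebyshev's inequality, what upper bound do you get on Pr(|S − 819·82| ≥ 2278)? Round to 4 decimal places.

0.0123

Var(S) = n·Var(X_i) = 819·78 = 63882.
Chebyshev: Pr(|S − 819·82| ≥ 2278) ≤ Var(S)/2278² = 63882/5189284 = 0.0123.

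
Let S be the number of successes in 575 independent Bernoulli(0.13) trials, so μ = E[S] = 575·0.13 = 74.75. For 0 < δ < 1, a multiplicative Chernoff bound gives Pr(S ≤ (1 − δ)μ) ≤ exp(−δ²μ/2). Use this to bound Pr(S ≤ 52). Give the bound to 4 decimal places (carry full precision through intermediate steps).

0.0314

Write 52 = (1 − δ)μ, so δ = 1 − 52/74.75 = 0.3043478…
Then the exponent is δ²μ/2 = (μ − 52)²/(2μ) = 3.461957.
Bound = exp(−3.461957) = 0.03137.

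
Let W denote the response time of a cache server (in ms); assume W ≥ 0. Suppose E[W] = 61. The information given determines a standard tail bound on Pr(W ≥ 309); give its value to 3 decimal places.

Only the mean of a non-negative variable is known, so Markov's inequality is the applicable tail bound.
Markov's inequality: for a non-negative random variable, Pr(W ≥ a) ≤ E[W]/a.
Here E[W] = 61 and a = 309, so the bound is 61/309 = 0.1974.

0.197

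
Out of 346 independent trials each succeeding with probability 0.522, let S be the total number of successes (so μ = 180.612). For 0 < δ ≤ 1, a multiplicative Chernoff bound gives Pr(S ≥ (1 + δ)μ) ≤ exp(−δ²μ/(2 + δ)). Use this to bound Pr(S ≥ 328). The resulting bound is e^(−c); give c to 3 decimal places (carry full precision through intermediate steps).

Write 328 = (1 + δ)μ, so δ = 328/180.612 − 1 = 0.8160477…
Then the exponent is δ²μ/(2 + δ) = (328 − μ)² / (μ·(2 + δ)) = 42.710794.

42.711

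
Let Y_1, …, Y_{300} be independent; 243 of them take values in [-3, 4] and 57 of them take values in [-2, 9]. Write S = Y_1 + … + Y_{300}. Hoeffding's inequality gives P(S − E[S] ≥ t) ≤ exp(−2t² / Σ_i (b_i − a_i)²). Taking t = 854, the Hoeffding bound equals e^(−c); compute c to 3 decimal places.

Σ(b_i − a_i)² = 243·7² + 57·11² = 18804.
c = 2t² / 18804 = 2·854² / 18804 = 77.5703.

77.570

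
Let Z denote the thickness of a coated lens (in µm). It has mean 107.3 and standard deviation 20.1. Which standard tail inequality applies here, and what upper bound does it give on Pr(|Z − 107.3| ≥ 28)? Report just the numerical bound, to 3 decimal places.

0.515

Mean and variance are known, so Chebyshev's inequality applies.
Chebyshev: Pr(|Z − μ| ≥ t) ≤ Var(Z)/t².
Var(Z) = σ² = 20.1² = 404.01.
Bound = 404.01 / 784 = 0.5153.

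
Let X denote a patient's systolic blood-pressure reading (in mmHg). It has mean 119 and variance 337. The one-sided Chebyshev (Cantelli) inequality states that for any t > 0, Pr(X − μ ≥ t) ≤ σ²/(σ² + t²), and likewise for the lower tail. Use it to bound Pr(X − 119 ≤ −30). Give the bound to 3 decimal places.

0.272

Here σ² = 337 and t = 30, so σ² + t² = 1237.
Cantelli's bound: 337/1237 = 0.2724.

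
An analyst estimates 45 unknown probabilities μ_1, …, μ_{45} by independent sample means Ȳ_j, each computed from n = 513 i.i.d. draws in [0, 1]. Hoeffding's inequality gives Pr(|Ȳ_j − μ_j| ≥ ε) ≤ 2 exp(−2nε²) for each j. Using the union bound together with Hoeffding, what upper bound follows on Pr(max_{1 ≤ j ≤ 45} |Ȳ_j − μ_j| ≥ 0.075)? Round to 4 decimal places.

Per-experiment Hoeffding bound: 2·exp(−2·513·0.075²) = 2·exp(−5.77125) = 0.0062317.
Union bound over 45 events: 45·0.0062317 = 0.28043.

0.2804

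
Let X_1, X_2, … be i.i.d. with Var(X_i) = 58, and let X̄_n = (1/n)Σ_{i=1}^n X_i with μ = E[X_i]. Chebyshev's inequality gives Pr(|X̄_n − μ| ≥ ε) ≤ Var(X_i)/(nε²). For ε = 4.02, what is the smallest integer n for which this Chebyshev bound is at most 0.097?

38

Require 58/(n·4.02²) ≤ 0.097, i.e. n ≥ 58/(0.097·4.02²) = 37.000.
The smallest integer n is 38.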